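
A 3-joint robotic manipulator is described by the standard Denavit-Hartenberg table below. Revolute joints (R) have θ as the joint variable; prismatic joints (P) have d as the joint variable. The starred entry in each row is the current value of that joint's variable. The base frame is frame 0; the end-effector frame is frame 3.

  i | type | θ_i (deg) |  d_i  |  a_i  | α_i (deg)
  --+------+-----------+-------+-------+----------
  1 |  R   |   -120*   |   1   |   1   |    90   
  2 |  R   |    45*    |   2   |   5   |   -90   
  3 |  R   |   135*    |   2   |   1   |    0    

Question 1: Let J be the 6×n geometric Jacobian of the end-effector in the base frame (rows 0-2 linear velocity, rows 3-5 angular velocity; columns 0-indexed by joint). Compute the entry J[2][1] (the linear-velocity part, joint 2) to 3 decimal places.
1.621

axis z_1 = (-0.8660,0.5000,0.0000); lever o_n−o_1 = (-1.9303,-0.7577,4.4497)
cross product → J_v[:, 1] = (2.2249,3.8536,1.6213)
J_ω[:, 1] = z_1
entry J[2][1] = 1.6213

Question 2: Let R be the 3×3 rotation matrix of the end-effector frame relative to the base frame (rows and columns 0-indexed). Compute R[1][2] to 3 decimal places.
0.612

End-effector z-axis (col 2 of R) = (0.3536,0.6124,0.7071)
R[1][2] = 0.6124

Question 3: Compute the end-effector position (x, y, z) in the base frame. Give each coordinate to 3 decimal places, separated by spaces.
-2.430 -1.624 5.450

after link 1: o_1 = (-0.5000, -0.8660, 1.0000)
after link 2: o_2 = (-3.9998, -2.9279, 4.5355)
after link 3: o_3 = (-2.4303, -1.6237, 5.4497)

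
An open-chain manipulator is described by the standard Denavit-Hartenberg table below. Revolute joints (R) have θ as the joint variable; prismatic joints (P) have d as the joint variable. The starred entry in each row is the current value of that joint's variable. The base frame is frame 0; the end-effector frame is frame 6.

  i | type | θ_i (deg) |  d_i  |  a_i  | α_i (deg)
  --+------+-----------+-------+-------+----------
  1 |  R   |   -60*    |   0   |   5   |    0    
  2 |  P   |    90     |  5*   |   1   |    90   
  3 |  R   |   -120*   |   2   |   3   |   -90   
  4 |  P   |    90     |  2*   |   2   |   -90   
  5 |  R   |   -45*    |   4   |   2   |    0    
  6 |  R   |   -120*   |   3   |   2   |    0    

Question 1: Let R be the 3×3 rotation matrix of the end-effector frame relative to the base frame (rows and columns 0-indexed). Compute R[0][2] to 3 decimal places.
0.433

End-effector z-axis (col 2 of R) = (0.4330,0.2500,0.8660)
R[0][2] = 0.4330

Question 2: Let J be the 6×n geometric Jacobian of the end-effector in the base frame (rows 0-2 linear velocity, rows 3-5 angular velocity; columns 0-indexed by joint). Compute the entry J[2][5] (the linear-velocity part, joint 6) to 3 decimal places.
axis z_5 = (0.4330,0.2500,0.8660); lever o_n−o_5 = (2.6532,-0.6989,2.3393)
cross product → J_v[:, 5] = (1.1901,1.2848,-0.9659)
J_ω[:, 5] = z_5
entry J[2][5] = -0.9659

-0.966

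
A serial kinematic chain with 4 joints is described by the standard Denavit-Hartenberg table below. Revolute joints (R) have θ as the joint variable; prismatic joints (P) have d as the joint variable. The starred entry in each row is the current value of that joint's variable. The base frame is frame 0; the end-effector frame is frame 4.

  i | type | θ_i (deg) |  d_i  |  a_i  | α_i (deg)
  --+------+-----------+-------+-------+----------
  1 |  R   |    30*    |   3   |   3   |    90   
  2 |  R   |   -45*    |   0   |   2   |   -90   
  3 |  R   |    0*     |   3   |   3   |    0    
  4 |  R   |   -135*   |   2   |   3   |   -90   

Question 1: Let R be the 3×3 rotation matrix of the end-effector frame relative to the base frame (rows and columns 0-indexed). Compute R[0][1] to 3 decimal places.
End-effector y-axis (col 1 of R) = (-0.6124,-0.3536,-0.7071)
R[0][1] = -0.6124

-0.612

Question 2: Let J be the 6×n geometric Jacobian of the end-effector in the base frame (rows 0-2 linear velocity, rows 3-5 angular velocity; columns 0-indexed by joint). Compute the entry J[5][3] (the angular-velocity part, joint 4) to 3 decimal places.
axis z_3 = (0.6124,0.3536,0.7071); lever o_n−o_3 = (0.9864,-1.8800,2.9142)
cross product → J_v[:, 3] = (2.3597,-1.0871,-1.5000)
J_ω[:, 3] = z_3
entry J[5][3] = 0.7071

0.707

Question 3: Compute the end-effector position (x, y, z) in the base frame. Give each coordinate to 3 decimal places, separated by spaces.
after link 1: o_1 = (2.5981, 1.5000, 3.0000)
after link 2: o_2 = (3.8228, 2.2071, 1.5858)
after link 3: o_3 = (7.4971, 4.3284, 1.5858)
after link 4: o_4 = (8.4834, 2.4484, 4.5000)

8.483 2.448 4.500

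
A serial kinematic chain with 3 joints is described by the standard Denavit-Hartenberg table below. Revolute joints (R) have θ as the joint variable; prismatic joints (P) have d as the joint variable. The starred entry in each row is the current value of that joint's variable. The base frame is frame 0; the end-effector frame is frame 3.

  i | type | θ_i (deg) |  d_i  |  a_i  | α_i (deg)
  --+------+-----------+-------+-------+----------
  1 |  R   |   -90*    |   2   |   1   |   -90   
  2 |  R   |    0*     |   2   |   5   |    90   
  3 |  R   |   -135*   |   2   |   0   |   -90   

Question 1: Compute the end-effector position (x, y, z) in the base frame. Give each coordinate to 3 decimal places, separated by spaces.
2.000 -6.000 4.000

after link 1: o_1 = (0.0000, -1.0000, 2.0000)
after link 2: o_2 = (2.0000, -6.0000, 2.0000)
after link 3: o_3 = (2.0000, -6.0000, 4.0000)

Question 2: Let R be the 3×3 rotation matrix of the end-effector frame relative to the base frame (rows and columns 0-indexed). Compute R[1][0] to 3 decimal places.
0.707

End-effector x-axis (col 0 of R) = (-0.7071,0.7071,0.0000)
R[1][0] = 0.7071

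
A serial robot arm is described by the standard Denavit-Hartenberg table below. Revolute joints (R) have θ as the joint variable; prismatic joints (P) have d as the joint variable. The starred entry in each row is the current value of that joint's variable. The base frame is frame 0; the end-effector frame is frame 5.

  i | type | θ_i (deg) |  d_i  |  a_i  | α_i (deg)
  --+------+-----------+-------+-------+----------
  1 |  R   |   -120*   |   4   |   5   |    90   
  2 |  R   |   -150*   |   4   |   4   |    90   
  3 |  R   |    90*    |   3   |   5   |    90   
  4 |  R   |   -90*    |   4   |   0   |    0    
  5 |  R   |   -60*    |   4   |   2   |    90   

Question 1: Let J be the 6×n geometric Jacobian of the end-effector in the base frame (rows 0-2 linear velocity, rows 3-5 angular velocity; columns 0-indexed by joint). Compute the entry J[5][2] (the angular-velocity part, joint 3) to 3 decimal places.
0.866

axis z_2 = (0.2500,0.4330,0.8660); lever o_n−o_2 = (1.1340,8.5000,-2.2679)
cross product → J_v[:, 2] = (-8.3433,1.5490,1.6340)
J_ω[:, 2] = z_2
entry J[5][2] = 0.8660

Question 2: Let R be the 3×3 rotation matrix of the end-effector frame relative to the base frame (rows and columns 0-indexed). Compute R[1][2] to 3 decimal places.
0.125

End-effector z-axis (col 2 of R) = (0.6495,0.1250,0.7500)
R[1][2] = 0.1250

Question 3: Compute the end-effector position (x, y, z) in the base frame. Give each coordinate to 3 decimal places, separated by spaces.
-3.098 9.170 -0.268

after link 1: o_1 = (-2.5000, -4.3301, 4.0000)
after link 2: o_2 = (-4.2321, 0.6699, 2.0000)
after link 3: o_3 = (-7.8122, 4.4689, 4.5981)
after link 4: o_4 = (-6.0801, 7.4689, 2.5981)
after link 5: o_5 = (-3.0981, 9.1699, -0.2679)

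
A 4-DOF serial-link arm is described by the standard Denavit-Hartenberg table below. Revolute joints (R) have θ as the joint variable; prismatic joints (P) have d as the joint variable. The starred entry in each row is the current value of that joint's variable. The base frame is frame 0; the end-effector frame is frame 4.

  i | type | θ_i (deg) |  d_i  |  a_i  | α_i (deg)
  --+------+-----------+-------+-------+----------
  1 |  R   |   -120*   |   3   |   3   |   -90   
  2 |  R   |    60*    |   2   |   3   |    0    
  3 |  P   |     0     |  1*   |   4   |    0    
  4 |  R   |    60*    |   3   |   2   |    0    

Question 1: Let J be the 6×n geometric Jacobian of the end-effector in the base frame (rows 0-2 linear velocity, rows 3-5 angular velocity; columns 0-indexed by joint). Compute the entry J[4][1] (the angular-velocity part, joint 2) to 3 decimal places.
-0.500

axis z_1 = (0.8660,-0.5000,0.0000); lever o_n−o_1 = (3.9462,-5.1651,-7.7942)
cross product → J_v[:, 1] = (3.8971,6.7500,-2.5000)
J_ω[:, 1] = z_1
entry J[4][1] = -0.5000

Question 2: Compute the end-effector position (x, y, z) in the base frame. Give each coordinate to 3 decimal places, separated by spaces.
2.446 -7.763 -4.794

after link 1: o_1 = (-1.5000, -2.5981, 3.0000)
after link 2: o_2 = (-0.5179, -4.8971, 0.4019)
after link 3: o_3 = (-0.6519, -7.1292, -3.0622)
after link 4: o_4 = (2.4462, -7.7631, -4.7942)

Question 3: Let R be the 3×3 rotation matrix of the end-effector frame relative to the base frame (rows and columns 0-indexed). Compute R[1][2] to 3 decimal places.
-0.500

End-effector z-axis (col 2 of R) = (0.8660,-0.5000,0.0000)
R[1][2] = -0.5000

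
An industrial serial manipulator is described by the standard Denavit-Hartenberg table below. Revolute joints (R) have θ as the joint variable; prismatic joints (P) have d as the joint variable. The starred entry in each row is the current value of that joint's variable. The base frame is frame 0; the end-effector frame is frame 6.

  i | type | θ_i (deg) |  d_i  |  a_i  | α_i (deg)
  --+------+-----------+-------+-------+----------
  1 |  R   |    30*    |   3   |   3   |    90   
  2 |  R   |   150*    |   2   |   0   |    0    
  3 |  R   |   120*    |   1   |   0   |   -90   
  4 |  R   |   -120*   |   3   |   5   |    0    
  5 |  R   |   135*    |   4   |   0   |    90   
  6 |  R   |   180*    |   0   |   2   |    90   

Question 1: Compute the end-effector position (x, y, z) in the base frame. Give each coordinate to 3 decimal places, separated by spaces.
12.584 -1.796 7.432

after link 1: o_1 = (2.5981, 1.5000, 3.0000)
after link 2: o_2 = (3.5981, -0.2321, 3.0000)
after link 3: o_3 = (4.0981, -1.0981, 3.0000)
after link 4: o_4 = (8.8612, -3.3481, 5.5000)
after link 5: o_5 = (12.3253, -1.3481, 5.5000)
after link 6: o_6 = (12.5841, -1.7964, 7.4319)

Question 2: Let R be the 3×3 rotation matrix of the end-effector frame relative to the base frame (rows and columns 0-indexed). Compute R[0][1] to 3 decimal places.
End-effector y-axis (col 1 of R) = (0.4830,-0.8365,-0.2588)
R[0][1] = 0.4830

0.483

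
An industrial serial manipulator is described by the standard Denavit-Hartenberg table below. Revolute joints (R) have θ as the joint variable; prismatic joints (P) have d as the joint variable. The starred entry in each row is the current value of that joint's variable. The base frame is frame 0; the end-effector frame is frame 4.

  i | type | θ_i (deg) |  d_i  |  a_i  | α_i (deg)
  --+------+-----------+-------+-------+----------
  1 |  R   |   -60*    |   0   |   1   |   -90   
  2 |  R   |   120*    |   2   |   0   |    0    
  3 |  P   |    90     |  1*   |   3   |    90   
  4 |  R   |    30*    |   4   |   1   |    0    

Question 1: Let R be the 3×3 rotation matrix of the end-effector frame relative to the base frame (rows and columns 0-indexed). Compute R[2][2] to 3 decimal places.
-0.866

End-effector z-axis (col 2 of R) = (-0.2500,0.4330,-0.8660)
R[2][2] = -0.8660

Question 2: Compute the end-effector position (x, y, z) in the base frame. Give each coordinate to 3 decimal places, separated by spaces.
0.857 5.516 -1.531

after link 1: o_1 = (0.5000, -0.8660, 0.0000)
after link 2: o_2 = (2.2321, 0.1340, 0.0000)
after link 3: o_3 = (1.7990, 2.8840, 1.5000)
after link 4: o_4 = (0.8571, 5.5155, -1.5311)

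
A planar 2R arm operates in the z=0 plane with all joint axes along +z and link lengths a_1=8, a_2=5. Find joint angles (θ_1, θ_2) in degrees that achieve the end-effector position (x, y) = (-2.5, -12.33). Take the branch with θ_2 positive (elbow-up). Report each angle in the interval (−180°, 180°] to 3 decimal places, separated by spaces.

cos θ_2 = (158.2789−8²−5²)/(2·8·5) = 0.8660; θ_2 = 30.0045° (elbow-up)
β = atan2(-12.3300,-2.5000) = -101.4618°; ψ = atan2(2.5003,12.3299) = 11.4633°
θ_1 = β − ψ = -112.9251°

-112.925 30.004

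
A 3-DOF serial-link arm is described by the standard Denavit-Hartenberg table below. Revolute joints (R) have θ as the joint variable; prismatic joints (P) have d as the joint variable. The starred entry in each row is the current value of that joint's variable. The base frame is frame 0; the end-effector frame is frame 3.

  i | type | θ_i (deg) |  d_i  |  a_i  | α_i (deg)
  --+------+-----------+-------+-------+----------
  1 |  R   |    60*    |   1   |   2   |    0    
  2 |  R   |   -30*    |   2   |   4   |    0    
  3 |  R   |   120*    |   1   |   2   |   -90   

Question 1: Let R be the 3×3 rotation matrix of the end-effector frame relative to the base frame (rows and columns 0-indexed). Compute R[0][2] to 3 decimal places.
-0.500

End-effector z-axis (col 2 of R) = (-0.5000,-0.8660,0.0000)
R[0][2] = -0.5000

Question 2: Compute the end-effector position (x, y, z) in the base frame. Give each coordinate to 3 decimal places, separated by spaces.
2.732 4.732 4.000

after link 1: o_1 = (1.0000, 1.7321, 1.0000)
after link 2: o_2 = (4.4641, 3.7321, 3.0000)
after link 3: o_3 = (2.7321, 4.7321, 4.0000)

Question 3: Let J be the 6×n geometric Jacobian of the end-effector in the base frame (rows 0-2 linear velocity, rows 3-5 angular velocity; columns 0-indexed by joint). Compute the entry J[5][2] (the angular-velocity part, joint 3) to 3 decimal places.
1.000

axis z_2 = (0.0000,0.0000,1.0000); lever o_n−o_2 = (-1.7321,1.0000,1.0000)
cross product → J_v[:, 2] = (-1.0000,-1.7321,0.0000)
J_ω[:, 2] = z_2
entry J[5][2] = 1.0000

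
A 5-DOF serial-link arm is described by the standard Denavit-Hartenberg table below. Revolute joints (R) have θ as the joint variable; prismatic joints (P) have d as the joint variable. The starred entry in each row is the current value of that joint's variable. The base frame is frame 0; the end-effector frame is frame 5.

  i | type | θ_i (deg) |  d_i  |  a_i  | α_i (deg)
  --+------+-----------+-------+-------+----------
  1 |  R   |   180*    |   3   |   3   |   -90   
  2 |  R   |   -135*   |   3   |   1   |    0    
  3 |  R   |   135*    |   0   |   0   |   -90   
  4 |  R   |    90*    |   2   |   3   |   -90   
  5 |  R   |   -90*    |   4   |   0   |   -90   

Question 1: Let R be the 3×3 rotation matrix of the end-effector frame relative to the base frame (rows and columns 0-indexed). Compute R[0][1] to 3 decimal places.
End-effector y-axis (col 1 of R) = (-1.0000,0.0000,0.0000)
R[0][1] = -1.0000

-1.000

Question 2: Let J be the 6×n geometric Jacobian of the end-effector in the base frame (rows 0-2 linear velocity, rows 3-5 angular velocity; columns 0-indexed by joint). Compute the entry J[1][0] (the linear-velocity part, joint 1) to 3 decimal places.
1.707

axis z_0 = ẑ; lever o_n−o_0 = (1.7071,-0.0000,1.7071)
cross product → J_v[:, 0] = (0.0000,1.7071,-0.0000)
J_ω[:, 0] = z_0
entry J[1][0] = 1.7071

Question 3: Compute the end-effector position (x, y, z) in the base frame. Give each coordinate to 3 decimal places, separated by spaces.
1.707 -0.000 1.707

after link 1: o_1 = (-3.0000, 0.0000, 3.0000)
after link 2: o_2 = (-2.2929, -3.0000, 3.7071)
after link 3: o_3 = (-2.2929, -3.0000, 3.7071)
after link 4: o_4 = (-2.2929, 0.0000, 1.7071)
after link 5: o_5 = (1.7071, -0.0000, 1.7071)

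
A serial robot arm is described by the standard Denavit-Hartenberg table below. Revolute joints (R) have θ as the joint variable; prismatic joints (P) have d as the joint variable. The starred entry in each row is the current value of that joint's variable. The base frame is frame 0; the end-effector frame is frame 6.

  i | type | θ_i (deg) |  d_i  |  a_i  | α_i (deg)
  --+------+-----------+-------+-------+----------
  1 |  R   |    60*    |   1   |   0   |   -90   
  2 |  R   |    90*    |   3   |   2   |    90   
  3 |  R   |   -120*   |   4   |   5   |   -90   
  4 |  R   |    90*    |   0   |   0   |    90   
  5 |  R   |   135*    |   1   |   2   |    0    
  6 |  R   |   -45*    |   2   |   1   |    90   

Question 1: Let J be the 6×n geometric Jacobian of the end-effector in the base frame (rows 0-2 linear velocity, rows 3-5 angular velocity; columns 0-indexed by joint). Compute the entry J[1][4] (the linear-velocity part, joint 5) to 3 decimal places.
axis z_4 = (0.7500,-0.4330,0.5000); lever o_n−o_4 = (4.0025,-0.6778,-0.5908)
cross product → J_v[:, 4] = (0.5947,2.4443,1.2247)
J_ω[:, 4] = z_4
entry J[1][4] = 2.4443

2.444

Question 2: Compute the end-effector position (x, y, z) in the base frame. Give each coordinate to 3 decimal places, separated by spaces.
after link 1: o_1 = (0.0000, 0.0000, 1.0000)
after link 2: o_2 = (-2.5981, 1.5000, -1.0000)
after link 3: o_3 = (3.1519, 2.7990, 1.5000)
after link 4: o_4 = (3.1519, 2.7990, 1.5000)
after link 5: o_5 = (5.2214, 3.2372, 0.7753)
after link 6: o_6 = (7.1544, 2.1212, 0.9092)

7.154 2.121 0.909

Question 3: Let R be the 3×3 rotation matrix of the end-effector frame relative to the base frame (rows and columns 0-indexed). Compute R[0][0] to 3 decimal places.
0.433

End-effector x-axis (col 0 of R) = (0.4330,-0.2500,-0.8660)
R[0][0] = 0.4330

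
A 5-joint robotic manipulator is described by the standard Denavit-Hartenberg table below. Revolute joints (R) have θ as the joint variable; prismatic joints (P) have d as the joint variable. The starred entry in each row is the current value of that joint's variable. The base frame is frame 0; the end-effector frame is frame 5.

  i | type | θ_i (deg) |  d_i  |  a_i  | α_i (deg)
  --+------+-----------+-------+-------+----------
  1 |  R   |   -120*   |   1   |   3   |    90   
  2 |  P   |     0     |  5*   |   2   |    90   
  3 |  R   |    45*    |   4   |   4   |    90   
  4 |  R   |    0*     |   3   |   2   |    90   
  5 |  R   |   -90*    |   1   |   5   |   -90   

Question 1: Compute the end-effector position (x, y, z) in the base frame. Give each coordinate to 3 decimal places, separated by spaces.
-13.143 -1.451 -2.000

after link 1: o_1 = (-1.5000, -2.5981, 1.0000)
after link 2: o_2 = (-6.8301, -1.8301, 1.0000)
after link 3: o_3 = (-10.6938, -2.8654, -3.0000)
after link 4: o_4 = (-11.8492, -6.2808, -3.0000)
after link 5: o_5 = (-13.1433, -1.4512, -2.0000)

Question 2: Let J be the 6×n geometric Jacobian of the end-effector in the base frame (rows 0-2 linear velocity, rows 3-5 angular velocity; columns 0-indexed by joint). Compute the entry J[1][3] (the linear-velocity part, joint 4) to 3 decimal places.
axis z_3 = (0.2588,-0.9659,-0.0000); lever o_n−o_3 = (-2.4495,1.4142,1.0000)
cross product → J_v[:, 3] = (-0.9659,-0.2588,-2.0000)
J_ω[:, 3] = z_3
entry J[1][3] = -0.2588

-0.259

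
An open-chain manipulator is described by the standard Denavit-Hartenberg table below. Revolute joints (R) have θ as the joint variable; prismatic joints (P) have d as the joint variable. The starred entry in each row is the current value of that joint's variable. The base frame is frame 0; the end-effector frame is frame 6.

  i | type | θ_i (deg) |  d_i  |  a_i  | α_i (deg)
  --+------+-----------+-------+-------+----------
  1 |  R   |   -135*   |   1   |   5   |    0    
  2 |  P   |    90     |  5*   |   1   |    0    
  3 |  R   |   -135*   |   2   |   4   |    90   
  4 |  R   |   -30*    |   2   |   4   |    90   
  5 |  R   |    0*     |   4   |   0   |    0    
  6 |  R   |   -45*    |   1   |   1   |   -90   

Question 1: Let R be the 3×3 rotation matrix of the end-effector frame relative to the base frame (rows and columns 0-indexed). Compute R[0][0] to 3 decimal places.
-0.612

End-effector x-axis (col 0 of R) = (-0.6124,-0.7071,-0.3536)
R[0][0] = -0.6124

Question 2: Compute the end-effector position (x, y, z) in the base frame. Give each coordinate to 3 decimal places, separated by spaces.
after link 1: o_1 = (-3.5355, -3.5355, 1.0000)
after link 2: o_2 = (-2.8284, -4.2426, 6.0000)
after link 3: o_3 = (-6.8284, -4.2426, 8.0000)
after link 4: o_4 = (-10.2925, -2.2426, 6.0000)
after link 5: o_5 = (-8.2925, -2.2426, 2.5359)
after link 6: o_6 = (-8.4049, -2.9497, 1.3163)

-8.405 -2.950 1.316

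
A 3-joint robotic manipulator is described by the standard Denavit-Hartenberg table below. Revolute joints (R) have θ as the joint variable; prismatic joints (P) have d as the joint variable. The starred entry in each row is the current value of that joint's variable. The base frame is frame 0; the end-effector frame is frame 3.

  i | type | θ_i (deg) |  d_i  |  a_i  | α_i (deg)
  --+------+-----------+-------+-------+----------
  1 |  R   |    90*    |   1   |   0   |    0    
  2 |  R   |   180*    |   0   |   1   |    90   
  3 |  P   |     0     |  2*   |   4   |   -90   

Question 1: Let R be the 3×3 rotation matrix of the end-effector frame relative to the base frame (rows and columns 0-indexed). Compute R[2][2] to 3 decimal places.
1.000

End-effector z-axis (col 2 of R) = (0.0000,0.0000,1.0000)
R[2][2] = 1.0000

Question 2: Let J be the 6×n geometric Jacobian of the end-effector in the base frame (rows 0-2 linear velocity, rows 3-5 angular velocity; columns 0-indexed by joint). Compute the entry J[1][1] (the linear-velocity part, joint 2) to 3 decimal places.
axis z_1 = (0.0000,0.0000,1.0000); lever o_n−o_1 = (-2.0000,-5.0000,0.0000)
cross product → J_v[:, 1] = (5.0000,-2.0000,0.0000)
J_ω[:, 1] = z_1
entry J[1][1] = -2.0000

-2.000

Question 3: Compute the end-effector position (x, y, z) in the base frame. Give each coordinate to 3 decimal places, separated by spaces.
after link 1: o_1 = (0.0000, 0.0000, 1.0000)
after link 2: o_2 = (-0.0000, -1.0000, 1.0000)
after link 3: o_3 = (-2.0000, -5.0000, 1.0000)

-2.000 -5.000 1.000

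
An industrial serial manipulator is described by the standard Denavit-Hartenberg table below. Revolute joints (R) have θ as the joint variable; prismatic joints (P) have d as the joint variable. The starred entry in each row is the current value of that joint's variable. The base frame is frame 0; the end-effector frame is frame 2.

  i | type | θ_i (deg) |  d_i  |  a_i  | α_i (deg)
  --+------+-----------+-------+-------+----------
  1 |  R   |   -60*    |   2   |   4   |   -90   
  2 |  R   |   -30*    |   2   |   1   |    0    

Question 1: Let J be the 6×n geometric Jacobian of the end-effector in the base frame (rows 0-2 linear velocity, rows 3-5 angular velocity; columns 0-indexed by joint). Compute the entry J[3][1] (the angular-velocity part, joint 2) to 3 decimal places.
axis z_1 = (0.8660,0.5000,0.0000); lever o_n−o_1 = (2.1651,0.2500,0.5000)
cross product → J_v[:, 1] = (0.2500,-0.4330,-0.8660)
J_ω[:, 1] = z_1
entry J[3][1] = 0.8660

0.866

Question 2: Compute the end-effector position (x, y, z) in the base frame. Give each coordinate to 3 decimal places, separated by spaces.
after link 1: o_1 = (2.0000, -3.4641, 2.0000)
after link 2: o_2 = (4.1651, -3.2141, 2.5000)

4.165 -3.214 2.500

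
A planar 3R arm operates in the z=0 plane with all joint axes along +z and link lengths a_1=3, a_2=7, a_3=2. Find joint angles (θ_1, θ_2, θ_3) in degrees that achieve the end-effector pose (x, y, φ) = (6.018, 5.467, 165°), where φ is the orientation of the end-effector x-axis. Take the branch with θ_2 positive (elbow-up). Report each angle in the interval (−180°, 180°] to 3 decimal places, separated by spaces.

wrist centre = target − a_3·(cos φ, sin φ) = (7.9499, 4.9494)
cos θ_2 = (87.6963−3²−7²)/(2·3·7) = 0.7071; θ_2 = 45.0042° (elbow-up)
β = atan2(4.9494,7.9499) = 31.9053°; ψ = atan2(4.9501,7.9494) = 31.9106°
θ_1 = β − ψ = -0.0054°
θ_3 = φ − θ_1 − θ_2 = 120.0012° (wrapped to (-180°,180°])

-0.005 45.004 120.001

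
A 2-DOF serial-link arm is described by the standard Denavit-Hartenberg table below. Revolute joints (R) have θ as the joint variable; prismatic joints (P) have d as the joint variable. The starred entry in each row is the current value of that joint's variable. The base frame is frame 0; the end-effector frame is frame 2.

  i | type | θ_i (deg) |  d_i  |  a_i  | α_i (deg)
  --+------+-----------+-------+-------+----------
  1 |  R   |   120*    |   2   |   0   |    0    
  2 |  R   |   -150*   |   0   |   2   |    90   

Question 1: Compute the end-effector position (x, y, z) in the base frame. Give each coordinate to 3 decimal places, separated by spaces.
after link 1: o_1 = (0.0000, 0.0000, 2.0000)
after link 2: o_2 = (1.7321, -1.0000, 2.0000)

1.732 -1.000 2.000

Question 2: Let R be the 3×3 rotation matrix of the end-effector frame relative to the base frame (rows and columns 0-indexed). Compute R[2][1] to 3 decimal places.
End-effector y-axis (col 1 of R) = (0.0000,0.0000,1.0000)
R[2][1] = 1.0000

1.000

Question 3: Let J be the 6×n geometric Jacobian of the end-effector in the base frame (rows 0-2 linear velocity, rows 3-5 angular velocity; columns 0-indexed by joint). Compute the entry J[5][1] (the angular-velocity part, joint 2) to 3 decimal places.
1.000

axis z_1 = (0.0000,0.0000,1.0000); lever o_n−o_1 = (1.7321,-1.0000,0.0000)
cross product → J_v[:, 1] = (1.0000,1.7321,-0.0000)
J_ω[:, 1] = z_1
entry J[5][1] = 1.0000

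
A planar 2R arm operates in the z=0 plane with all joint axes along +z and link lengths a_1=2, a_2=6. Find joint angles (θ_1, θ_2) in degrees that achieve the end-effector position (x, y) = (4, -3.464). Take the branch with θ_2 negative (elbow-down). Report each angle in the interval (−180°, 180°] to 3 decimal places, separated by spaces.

60.003 -120.002

cos θ_2 = (27.9993−2²−6²)/(2·2·6) = -0.5000; θ_2 = -120.0019° (elbow-down)
β = atan2(-3.4640,4.0000) = -40.8926°; ψ = atan2(-5.1961,-1.0002) = -100.8955°
θ_1 = β − ψ = 60.0029°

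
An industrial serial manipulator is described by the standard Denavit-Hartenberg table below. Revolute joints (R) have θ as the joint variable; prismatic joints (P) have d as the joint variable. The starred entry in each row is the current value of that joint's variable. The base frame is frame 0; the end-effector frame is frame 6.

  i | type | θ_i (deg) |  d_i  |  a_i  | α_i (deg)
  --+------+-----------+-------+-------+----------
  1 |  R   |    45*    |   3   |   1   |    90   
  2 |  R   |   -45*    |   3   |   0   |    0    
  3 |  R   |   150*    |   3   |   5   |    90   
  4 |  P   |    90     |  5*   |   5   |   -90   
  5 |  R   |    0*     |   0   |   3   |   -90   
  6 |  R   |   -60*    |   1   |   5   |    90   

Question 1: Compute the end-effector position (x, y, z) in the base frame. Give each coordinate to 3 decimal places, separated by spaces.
after link 1: o_1 = (0.7071, 0.7071, 3.0000)
after link 2: o_2 = (2.8284, -1.4142, 3.0000)
after link 3: o_3 = (4.0347, -4.4506, 7.8296)
after link 4: o_4 = (10.9853, -4.5711, 9.1237)
after link 5: o_5 = (13.1066, -6.6924, 9.1237)
after link 6: o_6 = (14.9838, -8.3507, 4.6823)

14.984 -8.351 4.682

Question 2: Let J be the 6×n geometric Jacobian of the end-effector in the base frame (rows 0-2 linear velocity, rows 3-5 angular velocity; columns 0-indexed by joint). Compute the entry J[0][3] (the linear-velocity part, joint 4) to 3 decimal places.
prismatic axis z_3 = (0.6830,0.6830,0.2588)
J_v[:, 3] = z_3; J_ω[:, 3] = (0,0,0)
entry J[0][3] = 0.6830

0.683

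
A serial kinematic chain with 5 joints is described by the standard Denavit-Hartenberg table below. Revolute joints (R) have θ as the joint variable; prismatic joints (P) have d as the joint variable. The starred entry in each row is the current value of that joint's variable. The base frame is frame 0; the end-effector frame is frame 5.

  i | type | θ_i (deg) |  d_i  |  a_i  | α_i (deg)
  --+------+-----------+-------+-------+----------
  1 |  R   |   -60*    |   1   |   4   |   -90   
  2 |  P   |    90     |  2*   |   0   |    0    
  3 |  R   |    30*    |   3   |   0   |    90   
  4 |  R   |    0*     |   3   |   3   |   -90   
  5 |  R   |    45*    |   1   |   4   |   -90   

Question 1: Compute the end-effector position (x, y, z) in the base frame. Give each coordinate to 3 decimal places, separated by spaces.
5.813 1.931 -4.133

after link 1: o_1 = (2.0000, -3.4641, 1.0000)
after link 2: o_2 = (3.7321, -2.4641, 1.0000)
after link 3: o_3 = (6.3301, -0.9641, 1.0000)
after link 4: o_4 = (6.8792, -1.9151, -3.0981)
after link 5: o_5 = (5.8133, 1.9310, -4.1334)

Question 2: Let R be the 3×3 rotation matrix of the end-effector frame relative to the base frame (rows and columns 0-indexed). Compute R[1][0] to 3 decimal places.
End-effector x-axis (col 0 of R) = (-0.4830,0.8365,-0.2588)
R[1][0] = 0.8365

0.837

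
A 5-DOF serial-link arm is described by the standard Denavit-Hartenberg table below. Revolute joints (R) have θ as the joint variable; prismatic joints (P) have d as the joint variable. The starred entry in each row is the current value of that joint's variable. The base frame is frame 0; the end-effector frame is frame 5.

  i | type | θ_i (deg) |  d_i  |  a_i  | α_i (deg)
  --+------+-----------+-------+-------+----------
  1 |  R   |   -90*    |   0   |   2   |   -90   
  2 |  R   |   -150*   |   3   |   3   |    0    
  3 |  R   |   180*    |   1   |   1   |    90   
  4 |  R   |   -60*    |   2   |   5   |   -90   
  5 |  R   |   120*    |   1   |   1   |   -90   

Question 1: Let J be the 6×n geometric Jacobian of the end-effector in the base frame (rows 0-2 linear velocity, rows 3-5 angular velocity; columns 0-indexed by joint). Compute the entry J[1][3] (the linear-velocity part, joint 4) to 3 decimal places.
axis z_3 = (0.0000,-0.5000,0.8660); lever o_n−o_3 = (-3.3971,-3.2655,-0.5760)
cross product → J_v[:, 3] = (3.1160,-2.9420,-1.6986)
J_ω[:, 3] = z_3
entry J[1][3] = -2.9420

-2.942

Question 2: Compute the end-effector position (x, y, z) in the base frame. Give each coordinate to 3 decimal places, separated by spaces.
0.603 -3.533 0.424

after link 1: o_1 = (0.0000, -2.0000, 0.0000)
after link 2: o_2 = (3.0000, 0.5981, 1.5000)
after link 3: o_3 = (4.0000, -0.2679, 1.0000)
after link 4: o_4 = (-0.3301, -3.4330, 1.4821)
after link 5: o_5 = (0.6029, -3.5335, 0.4240)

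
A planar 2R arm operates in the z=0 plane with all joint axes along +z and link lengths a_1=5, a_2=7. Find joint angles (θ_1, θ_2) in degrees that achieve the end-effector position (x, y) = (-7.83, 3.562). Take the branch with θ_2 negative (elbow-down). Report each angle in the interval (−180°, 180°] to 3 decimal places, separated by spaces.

cos θ_2 = (73.9967−5²−7²)/(2·5·7) = -0.0000; θ_2 = -90.0027° (elbow-down)
β = atan2(3.5620,-7.8300) = 155.5384°; ψ = atan2(-7.0000,4.9997) = -54.4641°
θ_1 = β − ψ = 210.0025°

-149.998 -90.003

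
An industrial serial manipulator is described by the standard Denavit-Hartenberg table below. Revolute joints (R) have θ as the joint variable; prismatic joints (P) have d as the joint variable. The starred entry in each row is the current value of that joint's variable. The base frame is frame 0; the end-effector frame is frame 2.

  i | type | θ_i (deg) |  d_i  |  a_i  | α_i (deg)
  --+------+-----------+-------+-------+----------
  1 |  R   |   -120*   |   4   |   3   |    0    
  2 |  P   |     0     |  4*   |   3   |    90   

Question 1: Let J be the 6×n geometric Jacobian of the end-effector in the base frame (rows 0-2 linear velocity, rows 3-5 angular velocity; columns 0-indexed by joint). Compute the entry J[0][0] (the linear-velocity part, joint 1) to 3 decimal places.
5.196

axis z_0 = ẑ; lever o_n−o_0 = (-3.0000,-5.1962,8.0000)
cross product → J_v[:, 0] = (5.1962,-3.0000,0.0000)
J_ω[:, 0] = z_0
entry J[0][0] = 5.1962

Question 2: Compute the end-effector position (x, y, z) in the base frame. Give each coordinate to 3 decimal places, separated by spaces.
-3.000 -5.196 8.000

after link 1: o_1 = (-1.5000, -2.5981, 4.0000)
after link 2: o_2 = (-3.0000, -5.1962, 8.0000)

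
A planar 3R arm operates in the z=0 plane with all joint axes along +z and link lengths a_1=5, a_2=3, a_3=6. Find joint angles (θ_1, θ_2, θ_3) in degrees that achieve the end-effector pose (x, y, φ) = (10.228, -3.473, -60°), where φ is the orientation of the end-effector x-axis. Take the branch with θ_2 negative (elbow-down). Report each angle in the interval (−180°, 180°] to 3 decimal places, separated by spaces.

29.997 -45.000 -44.997

wrist centre = target − a_3·(cos φ, sin φ) = (7.2280, 1.7232)
cos θ_2 = (55.2132−5²−3²)/(2·5·3) = 0.7071; θ_2 = -44.9999° (elbow-down)
β = atan2(1.7232,7.2280) = 13.4090°; ψ = atan2(-2.1213,7.1213) = -16.5879°
θ_1 = β − ψ = 29.9969°
θ_3 = φ − θ_1 − θ_2 = -44.9970° (wrapped to (-180°,180°])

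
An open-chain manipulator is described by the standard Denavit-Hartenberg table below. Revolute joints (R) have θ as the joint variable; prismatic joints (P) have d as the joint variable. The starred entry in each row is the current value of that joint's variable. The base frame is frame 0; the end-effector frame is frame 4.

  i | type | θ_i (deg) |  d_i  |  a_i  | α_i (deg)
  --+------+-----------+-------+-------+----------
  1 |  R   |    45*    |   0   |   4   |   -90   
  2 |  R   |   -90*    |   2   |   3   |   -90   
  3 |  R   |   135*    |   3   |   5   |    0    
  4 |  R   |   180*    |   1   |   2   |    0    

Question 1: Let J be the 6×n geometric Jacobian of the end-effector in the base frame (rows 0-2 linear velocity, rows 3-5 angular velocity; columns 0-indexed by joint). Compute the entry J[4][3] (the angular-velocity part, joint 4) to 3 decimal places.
0.707

axis z_3 = (0.7071,0.7071,-0.0000); lever o_n−o_3 = (-0.2929,1.7071,1.4142)
cross product → J_v[:, 3] = (1.0000,-1.0000,1.4142)
J_ω[:, 3] = z_3
entry J[4][3] = 0.7071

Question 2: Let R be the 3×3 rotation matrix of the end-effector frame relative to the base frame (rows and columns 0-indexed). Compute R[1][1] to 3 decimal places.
-0.500

End-effector y-axis (col 1 of R) = (0.5000,-0.5000,0.7071)
R[1][1] = -0.5000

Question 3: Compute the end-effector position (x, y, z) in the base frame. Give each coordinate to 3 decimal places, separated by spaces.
5.743 5.571 0.879

after link 1: o_1 = (2.8284, 2.8284, 0.0000)
after link 2: o_2 = (1.4142, 4.2426, 3.0000)
after link 3: o_3 = (6.0355, 3.8640, -0.5355)
after link 4: o_4 = (5.7426, 5.5711, 0.8787)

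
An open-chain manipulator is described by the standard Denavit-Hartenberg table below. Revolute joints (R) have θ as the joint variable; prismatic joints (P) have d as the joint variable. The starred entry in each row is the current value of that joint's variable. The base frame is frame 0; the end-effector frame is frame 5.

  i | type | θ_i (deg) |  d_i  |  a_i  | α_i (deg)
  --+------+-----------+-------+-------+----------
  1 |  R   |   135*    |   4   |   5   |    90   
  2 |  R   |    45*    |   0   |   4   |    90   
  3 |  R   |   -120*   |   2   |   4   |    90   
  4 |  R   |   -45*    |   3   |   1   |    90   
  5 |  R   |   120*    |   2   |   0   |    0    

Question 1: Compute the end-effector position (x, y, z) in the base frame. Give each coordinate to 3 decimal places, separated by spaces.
after link 1: o_1 = (-3.5355, 3.5355, 4.0000)
after link 2: o_2 = (-5.5355, 5.5355, 6.8284)
after link 3: o_3 = (-7.9850, 3.0860, 4.0000)
after link 4: o_4 = (-5.5280, 1.8843, 2.4129)
after link 5: o_5 = (-4.3084, 2.3968, 3.9129)

-4.308 2.397 3.913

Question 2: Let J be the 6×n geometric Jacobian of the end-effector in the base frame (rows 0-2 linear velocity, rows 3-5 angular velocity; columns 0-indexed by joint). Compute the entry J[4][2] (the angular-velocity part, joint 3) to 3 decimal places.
axis z_2 = (-0.5000,0.5000,-0.7071); lever o_n−o_2 = (1.2271,-3.1387,-2.9155)
cross product → J_v[:, 2] = (-3.6772,-2.3255,0.9558)
J_ω[:, 2] = z_2
entry J[4][2] = 0.5000

0.500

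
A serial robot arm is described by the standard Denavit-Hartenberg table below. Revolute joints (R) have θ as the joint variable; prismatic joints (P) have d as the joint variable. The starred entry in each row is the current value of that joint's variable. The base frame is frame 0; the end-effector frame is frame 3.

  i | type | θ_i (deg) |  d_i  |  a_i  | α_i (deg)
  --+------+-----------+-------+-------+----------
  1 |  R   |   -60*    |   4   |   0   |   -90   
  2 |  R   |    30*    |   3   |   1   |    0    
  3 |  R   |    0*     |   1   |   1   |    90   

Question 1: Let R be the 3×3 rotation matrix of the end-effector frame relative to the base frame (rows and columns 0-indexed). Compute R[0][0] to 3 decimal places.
0.433

End-effector x-axis (col 0 of R) = (0.4330,-0.7500,-0.5000)
R[0][0] = 0.4330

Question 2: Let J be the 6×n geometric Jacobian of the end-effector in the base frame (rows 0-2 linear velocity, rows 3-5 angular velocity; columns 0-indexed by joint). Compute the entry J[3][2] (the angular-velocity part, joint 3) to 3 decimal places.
0.866

axis z_2 = (0.8660,0.5000,0.0000); lever o_n−o_2 = (1.2990,-0.2500,-0.5000)
cross product → J_v[:, 2] = (-0.2500,0.4330,-0.8660)
J_ω[:, 2] = z_2
entry J[3][2] = 0.8660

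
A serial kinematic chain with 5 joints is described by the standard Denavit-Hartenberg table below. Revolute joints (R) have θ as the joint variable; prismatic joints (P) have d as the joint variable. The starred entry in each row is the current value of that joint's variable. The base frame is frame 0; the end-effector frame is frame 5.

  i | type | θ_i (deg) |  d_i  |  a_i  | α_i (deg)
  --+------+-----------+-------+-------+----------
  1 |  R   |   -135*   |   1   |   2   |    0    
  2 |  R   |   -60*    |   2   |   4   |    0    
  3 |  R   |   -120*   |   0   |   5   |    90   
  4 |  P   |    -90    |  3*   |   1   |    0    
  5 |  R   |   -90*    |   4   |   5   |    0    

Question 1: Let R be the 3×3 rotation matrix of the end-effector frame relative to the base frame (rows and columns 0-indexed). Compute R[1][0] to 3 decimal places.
-0.707

End-effector x-axis (col 0 of R) = (-0.7071,-0.7071,-0.0000)
R[1][0] = -0.7071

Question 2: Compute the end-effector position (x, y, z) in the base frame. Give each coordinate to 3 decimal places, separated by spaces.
after link 1: o_1 = (-1.4142, -1.4142, 1.0000)
after link 2: o_2 = (-5.2779, -0.3789, 3.0000)
after link 3: o_3 = (-1.7424, 3.1566, 3.0000)
after link 4: o_4 = (0.3789, 1.0353, 2.0000)
after link 5: o_5 = (-0.3282, -5.3287, 2.0000)

-0.328 -5.329 2.000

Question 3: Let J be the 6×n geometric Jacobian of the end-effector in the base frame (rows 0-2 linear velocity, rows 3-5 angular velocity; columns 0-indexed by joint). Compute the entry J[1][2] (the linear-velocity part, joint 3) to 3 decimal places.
4.950

axis z_2 = (0.0000,0.0000,1.0000); lever o_n−o_2 = (4.9497,-4.9497,-1.0000)
cross product → J_v[:, 2] = (4.9497,4.9497,-0.0000)
J_ω[:, 2] = z_2
entry J[1][2] = 4.9497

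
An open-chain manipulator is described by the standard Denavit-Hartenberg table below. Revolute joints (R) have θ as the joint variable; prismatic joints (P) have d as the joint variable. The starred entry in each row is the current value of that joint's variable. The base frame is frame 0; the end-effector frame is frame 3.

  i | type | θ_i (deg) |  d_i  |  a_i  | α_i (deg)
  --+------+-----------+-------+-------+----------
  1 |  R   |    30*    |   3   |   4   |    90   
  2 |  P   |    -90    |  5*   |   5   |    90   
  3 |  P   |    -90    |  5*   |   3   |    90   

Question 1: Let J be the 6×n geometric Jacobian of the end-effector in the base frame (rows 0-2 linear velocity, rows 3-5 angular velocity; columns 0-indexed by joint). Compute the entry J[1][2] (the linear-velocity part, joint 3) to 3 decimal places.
-0.500

prismatic axis z_2 = (-0.8660,-0.5000,-0.0000)
J_v[:, 2] = z_2; J_ω[:, 2] = (0,0,0)
entry J[1][2] = -0.5000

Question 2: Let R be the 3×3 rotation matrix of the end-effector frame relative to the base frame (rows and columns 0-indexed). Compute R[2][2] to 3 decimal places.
End-effector z-axis (col 2 of R) = (-0.0000,0.0000,1.0000)
R[2][2] = 1.0000

1.000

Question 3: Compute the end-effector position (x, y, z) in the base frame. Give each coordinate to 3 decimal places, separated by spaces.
0.134 -2.232 -2.000

after link 1: o_1 = (3.4641, 2.0000, 3.0000)
after link 2: o_2 = (5.9641, -2.3301, -2.0000)
after link 3: o_3 = (0.1340, -2.2321, -2.0000)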